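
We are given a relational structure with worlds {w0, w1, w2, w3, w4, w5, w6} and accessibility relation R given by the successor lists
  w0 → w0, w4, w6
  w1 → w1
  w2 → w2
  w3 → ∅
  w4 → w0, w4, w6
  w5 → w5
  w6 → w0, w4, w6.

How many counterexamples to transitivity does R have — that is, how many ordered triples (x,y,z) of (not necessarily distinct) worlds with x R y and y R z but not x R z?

0

R is transitive; there are no such tuples.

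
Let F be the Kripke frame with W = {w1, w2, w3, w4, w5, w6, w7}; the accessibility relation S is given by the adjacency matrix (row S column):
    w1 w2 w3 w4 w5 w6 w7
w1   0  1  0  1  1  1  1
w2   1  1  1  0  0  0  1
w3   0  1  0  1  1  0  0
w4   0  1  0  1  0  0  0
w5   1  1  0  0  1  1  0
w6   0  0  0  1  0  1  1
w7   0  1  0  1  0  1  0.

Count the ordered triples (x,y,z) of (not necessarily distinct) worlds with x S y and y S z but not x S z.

30

Enumerating: (w1,w2,w1), (w1,w2,w3), (w1,w5,w1), (w2,w1,w4), (w2,w1,w5), (w2,w1,w6), (w2,w3,w4), (w2,w3,w5), (w2,w7,w4), (w2,w7,w6), (w3,w2,w1), (w3,w2,w3), … and 18 more.
Total: 30.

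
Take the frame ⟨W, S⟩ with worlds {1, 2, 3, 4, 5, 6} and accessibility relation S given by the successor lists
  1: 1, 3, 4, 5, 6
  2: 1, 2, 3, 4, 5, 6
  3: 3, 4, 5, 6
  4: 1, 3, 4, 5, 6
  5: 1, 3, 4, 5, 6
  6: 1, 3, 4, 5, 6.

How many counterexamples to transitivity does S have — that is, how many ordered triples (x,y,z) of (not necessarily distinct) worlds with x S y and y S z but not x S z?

Enumerating: (3,4,1), (3,5,1), (3,6,1).

3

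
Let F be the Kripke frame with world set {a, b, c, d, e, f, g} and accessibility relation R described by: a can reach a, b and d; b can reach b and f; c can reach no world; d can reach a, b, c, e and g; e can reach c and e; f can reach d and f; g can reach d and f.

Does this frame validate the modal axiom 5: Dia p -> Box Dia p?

Axiom 5 corresponds to the accessibility relation being Euclidean.
Euclidean: no — a R b and a R d, but not b R d.

No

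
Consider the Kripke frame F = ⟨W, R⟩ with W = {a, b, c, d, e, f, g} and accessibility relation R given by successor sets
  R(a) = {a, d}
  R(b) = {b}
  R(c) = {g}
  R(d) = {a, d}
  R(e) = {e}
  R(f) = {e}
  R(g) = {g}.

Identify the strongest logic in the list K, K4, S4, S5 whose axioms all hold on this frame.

Transitive (axiom 4): yes — every two-step R-path is closed by a direct edge.
Reflexive (axiom T): no — c is not related to itself.
Euclidean (axiom 5): yes — any two successors of a common world are R-related.
So F validates K, K4; S4 would additionally require R to be reflexive. The strongest is K4.

K4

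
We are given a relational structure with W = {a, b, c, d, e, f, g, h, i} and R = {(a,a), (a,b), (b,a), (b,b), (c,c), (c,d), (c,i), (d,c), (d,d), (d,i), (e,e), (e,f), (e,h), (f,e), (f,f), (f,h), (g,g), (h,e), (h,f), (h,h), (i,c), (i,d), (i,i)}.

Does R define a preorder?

Yes

Reflexive: yes — every world is R-related to itself.
Transitive: yes — every two-step R-path is closed by a direct edge.
So R is a preorder.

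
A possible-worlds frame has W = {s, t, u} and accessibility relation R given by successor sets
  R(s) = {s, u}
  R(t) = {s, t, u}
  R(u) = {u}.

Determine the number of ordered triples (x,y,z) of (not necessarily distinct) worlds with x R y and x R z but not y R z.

Enumerating: (s,u,s), (t,s,t), (t,u,s), (t,u,t).

4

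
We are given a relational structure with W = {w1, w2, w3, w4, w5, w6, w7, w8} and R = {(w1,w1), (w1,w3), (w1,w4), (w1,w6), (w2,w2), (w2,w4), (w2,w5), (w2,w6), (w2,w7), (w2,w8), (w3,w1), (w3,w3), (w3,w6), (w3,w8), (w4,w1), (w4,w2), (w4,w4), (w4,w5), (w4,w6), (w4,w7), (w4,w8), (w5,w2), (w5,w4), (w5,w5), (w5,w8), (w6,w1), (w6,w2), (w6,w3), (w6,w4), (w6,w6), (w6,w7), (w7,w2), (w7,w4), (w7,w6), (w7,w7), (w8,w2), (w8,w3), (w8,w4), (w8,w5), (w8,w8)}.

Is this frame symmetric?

Yes

Symmetric: yes — every pair in R has its reverse in R.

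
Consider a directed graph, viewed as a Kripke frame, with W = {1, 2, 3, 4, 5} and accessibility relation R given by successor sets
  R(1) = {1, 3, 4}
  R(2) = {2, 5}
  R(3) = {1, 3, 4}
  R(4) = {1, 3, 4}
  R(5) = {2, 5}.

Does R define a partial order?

Reflexive: yes — every world is R-related to itself.
Transitive: yes — every two-step R-path is closed by a direct edge.
Antisymmetric: no — 1 R 3 and 3 R 1 with 1 ≠ 3.
So R is not a partial order.

No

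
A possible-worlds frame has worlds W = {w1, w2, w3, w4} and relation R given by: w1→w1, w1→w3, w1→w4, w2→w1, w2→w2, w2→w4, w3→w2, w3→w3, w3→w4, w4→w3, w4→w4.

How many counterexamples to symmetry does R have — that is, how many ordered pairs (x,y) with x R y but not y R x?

Enumerating: (w1,w3), (w1,w4), (w2,w1), (w2,w4), (w3,w2).

5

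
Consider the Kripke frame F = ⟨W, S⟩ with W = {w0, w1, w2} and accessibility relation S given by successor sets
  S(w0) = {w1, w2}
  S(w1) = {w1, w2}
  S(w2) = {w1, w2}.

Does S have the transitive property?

Transitive: yes — every two-step S-path is closed by a direct edge.

Yes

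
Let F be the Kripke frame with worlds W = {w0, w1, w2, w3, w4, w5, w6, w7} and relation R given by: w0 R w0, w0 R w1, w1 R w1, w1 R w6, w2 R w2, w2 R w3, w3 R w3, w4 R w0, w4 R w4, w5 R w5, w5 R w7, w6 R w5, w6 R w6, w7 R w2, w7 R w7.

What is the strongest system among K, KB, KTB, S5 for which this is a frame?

K

Symmetric (axiom B): no — w0 R w1 but not w1 R w0.
Reflexive (axiom T): yes — every world is R-related to itself.
Euclidean (axiom 5): no — w0 R w1 and w0 R w0, but not w1 R w0.
So F validates K; KB would additionally require R to be symmetric. The strongest is K.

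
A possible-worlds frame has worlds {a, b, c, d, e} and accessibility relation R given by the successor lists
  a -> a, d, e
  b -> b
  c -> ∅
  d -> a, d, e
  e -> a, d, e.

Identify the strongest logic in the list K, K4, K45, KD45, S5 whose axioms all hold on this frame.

K45

Transitive (axiom 4): yes — every two-step R-path is closed by a direct edge.
Euclidean (axiom 5): yes — any two successors of a common world are R-related.
Serial (axiom D): no — c has no R-successor.
Reflexive (axiom T): no — c is not related to itself.
So F validates K, K4, K45; KD45 would additionally require R to be serial. The strongest is K45.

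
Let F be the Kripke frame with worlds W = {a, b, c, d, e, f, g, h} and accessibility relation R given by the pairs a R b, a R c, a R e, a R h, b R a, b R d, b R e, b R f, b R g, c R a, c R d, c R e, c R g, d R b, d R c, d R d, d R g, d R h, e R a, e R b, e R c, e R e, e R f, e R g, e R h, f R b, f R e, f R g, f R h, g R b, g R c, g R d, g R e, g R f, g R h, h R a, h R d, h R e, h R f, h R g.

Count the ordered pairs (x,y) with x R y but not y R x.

0

R is symmetric; there are no such tuples.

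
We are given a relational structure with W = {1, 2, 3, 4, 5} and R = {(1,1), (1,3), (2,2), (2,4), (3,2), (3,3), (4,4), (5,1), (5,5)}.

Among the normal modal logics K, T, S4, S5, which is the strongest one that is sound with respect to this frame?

T

Reflexive (axiom T): yes — every world is R-related to itself.
Transitive (axiom 4): no — 1 R 3 and 3 R 2, but not 1 R 2.
Euclidean (axiom 5): no — 1 R 3 and 1 R 1, but not 3 R 1.
So F validates K, T; S4 would additionally require R to be transitive. The strongest is T.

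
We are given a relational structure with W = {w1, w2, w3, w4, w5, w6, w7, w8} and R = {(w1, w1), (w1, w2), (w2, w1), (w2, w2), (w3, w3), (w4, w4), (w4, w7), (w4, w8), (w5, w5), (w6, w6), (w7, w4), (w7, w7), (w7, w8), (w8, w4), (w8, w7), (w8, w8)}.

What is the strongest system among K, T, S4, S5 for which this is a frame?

S5

Reflexive (axiom T): yes — every world is R-related to itself.
Transitive (axiom 4): yes — every two-step R-path is closed by a direct edge.
Euclidean (axiom 5): yes — any two successors of a common world are R-related.
So F validates K, T, S4, S5. The strongest is S5.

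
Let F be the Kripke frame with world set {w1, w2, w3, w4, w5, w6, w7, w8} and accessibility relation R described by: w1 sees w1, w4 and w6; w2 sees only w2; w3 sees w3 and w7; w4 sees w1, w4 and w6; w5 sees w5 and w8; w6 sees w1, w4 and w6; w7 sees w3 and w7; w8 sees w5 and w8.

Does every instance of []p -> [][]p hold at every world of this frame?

Yes

By correspondence theory, 4 is valid on a frame iff R is transitive.
Transitive: yes — every two-step R-path is closed by a direct edge.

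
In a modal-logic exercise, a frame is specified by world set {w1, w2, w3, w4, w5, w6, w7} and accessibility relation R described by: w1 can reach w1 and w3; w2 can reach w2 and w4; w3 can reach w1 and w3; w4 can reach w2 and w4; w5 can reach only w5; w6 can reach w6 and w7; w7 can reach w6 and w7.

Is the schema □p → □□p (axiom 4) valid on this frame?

The schema 4 characterises exactly the transitive frames.
Transitive: yes — every two-step R-path is closed by a direct edge.

Yes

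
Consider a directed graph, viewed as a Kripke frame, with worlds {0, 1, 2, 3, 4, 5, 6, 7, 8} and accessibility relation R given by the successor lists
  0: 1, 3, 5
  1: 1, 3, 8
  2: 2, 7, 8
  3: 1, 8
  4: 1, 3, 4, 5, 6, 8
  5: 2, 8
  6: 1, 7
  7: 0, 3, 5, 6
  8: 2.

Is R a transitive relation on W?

Transitive: no — 0 R 1 and 1 R 8, but not 0 R 8.

No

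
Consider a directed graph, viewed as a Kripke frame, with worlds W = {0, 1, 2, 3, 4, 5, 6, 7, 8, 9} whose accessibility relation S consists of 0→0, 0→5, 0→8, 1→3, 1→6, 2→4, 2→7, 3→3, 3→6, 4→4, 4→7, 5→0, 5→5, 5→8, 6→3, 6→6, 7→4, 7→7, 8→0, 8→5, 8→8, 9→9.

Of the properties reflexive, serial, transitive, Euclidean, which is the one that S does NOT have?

reflexive

Reflexive: no — 1 is not related to itself.
Serial: yes — every world has a successor (e.g. 0 S 0).
Transitive: yes — every two-step S-path is closed by a direct edge.
Euclidean: yes — any two successors of a common world are S-related.
Only reflexive fails.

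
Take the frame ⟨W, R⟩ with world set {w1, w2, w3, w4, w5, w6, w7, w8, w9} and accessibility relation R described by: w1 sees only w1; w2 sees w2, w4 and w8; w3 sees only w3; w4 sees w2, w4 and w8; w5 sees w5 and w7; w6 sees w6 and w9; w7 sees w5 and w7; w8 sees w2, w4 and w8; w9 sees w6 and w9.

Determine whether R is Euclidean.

Yes

Euclidean: yes — any two successors of a common world are R-related.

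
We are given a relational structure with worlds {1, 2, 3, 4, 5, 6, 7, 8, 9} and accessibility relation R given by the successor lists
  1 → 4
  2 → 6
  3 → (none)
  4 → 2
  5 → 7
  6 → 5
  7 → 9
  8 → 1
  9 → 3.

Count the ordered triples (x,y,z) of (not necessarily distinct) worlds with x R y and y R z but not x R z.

7

Enumerating: (1,4,2), (2,6,5), (4,2,6), (5,7,9), (6,5,7), (7,9,3), (8,1,4).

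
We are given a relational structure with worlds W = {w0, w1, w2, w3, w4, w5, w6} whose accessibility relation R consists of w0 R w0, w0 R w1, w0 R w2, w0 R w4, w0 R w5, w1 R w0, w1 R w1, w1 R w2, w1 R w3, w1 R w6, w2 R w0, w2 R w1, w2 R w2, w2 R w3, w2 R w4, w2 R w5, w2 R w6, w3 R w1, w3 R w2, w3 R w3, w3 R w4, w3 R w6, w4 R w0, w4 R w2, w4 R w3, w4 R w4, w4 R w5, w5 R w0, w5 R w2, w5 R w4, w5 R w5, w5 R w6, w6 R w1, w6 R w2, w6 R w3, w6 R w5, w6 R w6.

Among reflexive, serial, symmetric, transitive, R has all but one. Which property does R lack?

transitive

Reflexive: yes — every world is R-related to itself.
Serial: yes — every world has a successor (e.g. w0 R w0).
Symmetric: yes — every pair in R has its reverse in R.
Transitive: no — w0 R w1 and w1 R w3, but not w0 R w3.
Only transitive fails.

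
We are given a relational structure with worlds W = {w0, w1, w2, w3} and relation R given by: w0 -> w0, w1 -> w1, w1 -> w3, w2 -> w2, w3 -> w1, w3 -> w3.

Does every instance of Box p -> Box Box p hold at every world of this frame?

Yes

The schema 4 characterises exactly the transitive frames.
Transitive: yes — every two-step R-path is closed by a direct edge.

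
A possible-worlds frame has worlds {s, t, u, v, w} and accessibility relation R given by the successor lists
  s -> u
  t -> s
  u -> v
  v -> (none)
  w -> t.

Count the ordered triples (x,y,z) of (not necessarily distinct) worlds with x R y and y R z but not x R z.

Enumerating: (s,u,v), (t,s,u), (w,t,s).

3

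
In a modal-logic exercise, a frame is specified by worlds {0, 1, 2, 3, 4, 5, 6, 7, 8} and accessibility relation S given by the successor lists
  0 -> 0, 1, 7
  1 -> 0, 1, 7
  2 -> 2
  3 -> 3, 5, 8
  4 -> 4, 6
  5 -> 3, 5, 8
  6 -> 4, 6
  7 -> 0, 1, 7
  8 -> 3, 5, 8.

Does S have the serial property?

Yes

Serial: yes — every world has a successor (e.g. 0 S 0).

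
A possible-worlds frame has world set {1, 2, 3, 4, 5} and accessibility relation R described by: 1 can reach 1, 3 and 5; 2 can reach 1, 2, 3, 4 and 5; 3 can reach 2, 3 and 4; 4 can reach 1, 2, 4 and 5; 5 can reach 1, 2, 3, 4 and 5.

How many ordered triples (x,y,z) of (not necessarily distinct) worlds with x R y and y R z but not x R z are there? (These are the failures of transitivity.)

Enumerating: (1,3,2), (1,3,4), (1,5,2), (1,5,4), (3,2,1), (3,2,5), (3,4,1), (3,4,5), (4,1,3), (4,2,3), (4,5,3).

11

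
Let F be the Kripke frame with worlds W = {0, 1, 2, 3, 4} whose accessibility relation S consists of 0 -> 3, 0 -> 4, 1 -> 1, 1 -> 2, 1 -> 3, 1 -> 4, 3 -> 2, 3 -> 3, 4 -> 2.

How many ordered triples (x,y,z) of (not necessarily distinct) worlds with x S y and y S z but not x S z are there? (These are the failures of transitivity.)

2

Enumerating: (0,3,2), (0,4,2).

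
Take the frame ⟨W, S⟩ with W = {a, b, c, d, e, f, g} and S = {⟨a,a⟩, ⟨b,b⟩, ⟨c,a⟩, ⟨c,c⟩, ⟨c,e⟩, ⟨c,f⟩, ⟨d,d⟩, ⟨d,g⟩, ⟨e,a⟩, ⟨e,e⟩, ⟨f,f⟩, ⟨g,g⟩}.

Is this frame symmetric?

No

Symmetric: no — c S a but not a S c.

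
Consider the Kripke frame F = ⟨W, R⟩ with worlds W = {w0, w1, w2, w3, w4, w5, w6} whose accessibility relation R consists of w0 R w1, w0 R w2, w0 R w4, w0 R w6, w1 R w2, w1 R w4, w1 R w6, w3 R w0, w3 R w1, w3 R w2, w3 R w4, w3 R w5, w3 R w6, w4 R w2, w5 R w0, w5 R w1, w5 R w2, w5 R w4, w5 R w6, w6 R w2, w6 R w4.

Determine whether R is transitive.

Yes

Transitive: yes — every two-step R-path is closed by a direct edge.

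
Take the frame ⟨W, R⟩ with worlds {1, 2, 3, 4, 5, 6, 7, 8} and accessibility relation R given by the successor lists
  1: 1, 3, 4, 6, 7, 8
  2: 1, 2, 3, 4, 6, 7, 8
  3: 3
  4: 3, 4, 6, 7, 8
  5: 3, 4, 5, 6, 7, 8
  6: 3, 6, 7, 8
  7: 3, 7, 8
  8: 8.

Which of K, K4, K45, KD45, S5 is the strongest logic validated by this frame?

K4

Transitive (axiom 4): yes — every two-step R-path is closed by a direct edge.
Euclidean (axiom 5): no — 1 R 3 and 1 R 4, but not 3 R 4.
Serial (axiom D): yes — every world has a successor (e.g. 1 R 1).
Reflexive (axiom T): yes — every world is R-related to itself.
So F validates K, K4; K45 would additionally require R to be Euclidean. The strongest is K4.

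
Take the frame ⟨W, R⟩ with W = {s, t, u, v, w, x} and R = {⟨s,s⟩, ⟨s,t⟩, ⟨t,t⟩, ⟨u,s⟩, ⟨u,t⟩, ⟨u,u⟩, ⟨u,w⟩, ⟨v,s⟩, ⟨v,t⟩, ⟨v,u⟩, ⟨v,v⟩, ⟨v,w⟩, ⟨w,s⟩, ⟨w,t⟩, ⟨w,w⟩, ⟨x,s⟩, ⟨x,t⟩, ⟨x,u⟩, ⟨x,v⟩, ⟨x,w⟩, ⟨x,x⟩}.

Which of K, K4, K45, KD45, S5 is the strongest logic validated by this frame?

K4

Transitive (axiom 4): yes — every two-step R-path is closed by a direct edge.
Euclidean (axiom 5): no — u R s and u R w, but not s R w.
Serial (axiom D): yes — every world has a successor (e.g. s R s).
Reflexive (axiom T): yes — every world is R-related to itself.
So F validates K, K4; K45 would additionally require R to be Euclidean. The strongest is K4.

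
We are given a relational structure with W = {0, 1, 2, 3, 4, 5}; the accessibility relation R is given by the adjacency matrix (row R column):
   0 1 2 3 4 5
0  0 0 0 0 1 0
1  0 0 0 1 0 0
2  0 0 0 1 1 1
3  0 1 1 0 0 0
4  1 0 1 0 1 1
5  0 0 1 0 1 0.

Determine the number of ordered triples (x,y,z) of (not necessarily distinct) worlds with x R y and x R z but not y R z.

19

Enumerating: (1,3,3), (2,3,3), (2,3,4), (2,3,5), (2,4,3), (2,5,3), (2,5,5), (3,1,1), (3,1,2), (3,2,1), (3,2,2), (4,0,0), … and 7 more.
Total: 19.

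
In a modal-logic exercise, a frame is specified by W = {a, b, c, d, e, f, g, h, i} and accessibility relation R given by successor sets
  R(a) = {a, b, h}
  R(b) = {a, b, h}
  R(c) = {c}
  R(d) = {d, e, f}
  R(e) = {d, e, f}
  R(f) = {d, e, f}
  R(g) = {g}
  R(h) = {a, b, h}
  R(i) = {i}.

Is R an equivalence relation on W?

Yes

Reflexive: yes — every world is R-related to itself.
Symmetric: yes — every pair in R has its reverse in R.
Transitive: yes — every two-step R-path is closed by a direct edge.
So R is an equivalence relation.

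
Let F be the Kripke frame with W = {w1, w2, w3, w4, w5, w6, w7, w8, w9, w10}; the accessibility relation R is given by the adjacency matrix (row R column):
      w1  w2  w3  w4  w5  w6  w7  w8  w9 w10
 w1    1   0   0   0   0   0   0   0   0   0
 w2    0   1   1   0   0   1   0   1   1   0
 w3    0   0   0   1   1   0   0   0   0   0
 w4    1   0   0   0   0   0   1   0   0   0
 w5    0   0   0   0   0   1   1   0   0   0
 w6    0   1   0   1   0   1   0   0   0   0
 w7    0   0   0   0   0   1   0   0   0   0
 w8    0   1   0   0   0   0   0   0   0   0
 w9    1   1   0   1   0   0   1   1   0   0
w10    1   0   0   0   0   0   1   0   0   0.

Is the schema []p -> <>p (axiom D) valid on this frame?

The schema D characterises exactly the serial frames.
Serial: yes — every world has a successor (e.g. w1 R w1).

Yes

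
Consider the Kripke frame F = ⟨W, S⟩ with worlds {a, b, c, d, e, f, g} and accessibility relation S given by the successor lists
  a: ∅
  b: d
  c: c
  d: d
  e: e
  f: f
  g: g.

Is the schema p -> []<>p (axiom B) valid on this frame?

No

The schema B characterises exactly the symmetric frames.
Symmetric: no — b S d but not d S b.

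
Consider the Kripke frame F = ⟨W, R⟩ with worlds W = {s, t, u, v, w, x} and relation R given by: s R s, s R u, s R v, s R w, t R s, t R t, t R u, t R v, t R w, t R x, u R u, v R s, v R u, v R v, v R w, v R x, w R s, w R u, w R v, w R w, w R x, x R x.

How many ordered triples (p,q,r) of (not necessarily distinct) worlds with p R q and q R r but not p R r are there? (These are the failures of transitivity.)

2

Enumerating: (s,v,x), (s,w,x).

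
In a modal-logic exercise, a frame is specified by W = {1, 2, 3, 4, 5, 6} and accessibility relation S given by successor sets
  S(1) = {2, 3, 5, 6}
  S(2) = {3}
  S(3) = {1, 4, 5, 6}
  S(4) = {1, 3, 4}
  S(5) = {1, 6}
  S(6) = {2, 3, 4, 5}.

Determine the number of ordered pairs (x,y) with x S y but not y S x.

7

Enumerating: (1,2), (1,6), (2,3), (3,5), (4,1), (6,2), (6,4).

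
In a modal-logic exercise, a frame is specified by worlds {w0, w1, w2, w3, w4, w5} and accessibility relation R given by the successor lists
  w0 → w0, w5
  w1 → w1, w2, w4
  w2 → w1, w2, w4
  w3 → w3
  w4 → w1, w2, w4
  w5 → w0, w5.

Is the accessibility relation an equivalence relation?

Yes

Reflexive: yes — every world is R-related to itself.
Symmetric: yes — every pair in R has its reverse in R.
Transitive: yes — every two-step R-path is closed by a direct edge.
So R is an equivalence relation.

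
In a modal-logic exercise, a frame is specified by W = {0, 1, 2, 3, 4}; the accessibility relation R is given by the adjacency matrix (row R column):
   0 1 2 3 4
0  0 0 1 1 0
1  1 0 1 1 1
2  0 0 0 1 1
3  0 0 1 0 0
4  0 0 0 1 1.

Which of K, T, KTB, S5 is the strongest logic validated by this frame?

K

Reflexive (axiom T): no — 0 is not related to itself.
Symmetric (axiom B): no — 0 R 2 but not 2 R 0.
Euclidean (axiom 5): no — 1 R 0 and 1 R 4, but not 0 R 4.
So F validates K; T would additionally require R to be reflexive. The strongest is K.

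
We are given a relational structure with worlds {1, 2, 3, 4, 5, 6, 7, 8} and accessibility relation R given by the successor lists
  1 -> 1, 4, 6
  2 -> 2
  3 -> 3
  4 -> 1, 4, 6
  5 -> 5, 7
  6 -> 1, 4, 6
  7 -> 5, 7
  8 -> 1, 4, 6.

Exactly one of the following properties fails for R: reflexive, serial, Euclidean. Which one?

reflexive

Reflexive: no — 8 is not related to itself.
Serial: yes — every world has a successor (e.g. 1 R 1).
Euclidean: yes — any two successors of a common world are R-related.
Only reflexive fails.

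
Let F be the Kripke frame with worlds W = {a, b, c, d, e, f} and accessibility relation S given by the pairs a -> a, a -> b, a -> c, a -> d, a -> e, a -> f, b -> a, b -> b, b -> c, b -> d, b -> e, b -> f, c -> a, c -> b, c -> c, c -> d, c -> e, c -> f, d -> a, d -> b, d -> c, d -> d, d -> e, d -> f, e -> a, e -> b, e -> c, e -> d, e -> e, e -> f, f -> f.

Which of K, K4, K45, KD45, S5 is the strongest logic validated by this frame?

Transitive (axiom 4): yes — every two-step S-path is closed by a direct edge.
Euclidean (axiom 5): no — a S f and a S b, but not f S b.
Serial (axiom D): yes — every world has a successor (e.g. a S a).
Reflexive (axiom T): yes — every world is S-related to itself.
So F validates K, K4; K45 would additionally require S to be Euclidean. The strongest is K4.

K4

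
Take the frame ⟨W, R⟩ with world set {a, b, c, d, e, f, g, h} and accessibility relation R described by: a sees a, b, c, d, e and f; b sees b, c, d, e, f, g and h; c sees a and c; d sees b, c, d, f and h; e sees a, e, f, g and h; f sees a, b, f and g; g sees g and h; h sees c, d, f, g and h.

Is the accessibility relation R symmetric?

Symmetric: no — a R b but not b R a.

No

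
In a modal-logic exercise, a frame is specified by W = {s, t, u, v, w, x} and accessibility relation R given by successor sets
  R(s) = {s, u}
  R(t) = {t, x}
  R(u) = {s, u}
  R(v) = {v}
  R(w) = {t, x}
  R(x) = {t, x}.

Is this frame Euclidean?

Yes

Euclidean: yes — any two successors of a common world are R-related.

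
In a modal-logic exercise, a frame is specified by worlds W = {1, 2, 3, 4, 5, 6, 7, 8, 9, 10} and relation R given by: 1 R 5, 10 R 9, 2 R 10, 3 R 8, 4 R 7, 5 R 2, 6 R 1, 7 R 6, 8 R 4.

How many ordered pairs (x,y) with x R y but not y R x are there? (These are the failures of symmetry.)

9

Enumerating: (1,5), (10,9), (2,10), (3,8), (4,7), (5,2), (6,1), (7,6), (8,4).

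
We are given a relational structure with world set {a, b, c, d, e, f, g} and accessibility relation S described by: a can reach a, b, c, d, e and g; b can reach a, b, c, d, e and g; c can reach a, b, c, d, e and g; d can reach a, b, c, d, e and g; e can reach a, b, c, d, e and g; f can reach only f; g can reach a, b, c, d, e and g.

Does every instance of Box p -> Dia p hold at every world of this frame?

Yes

Axiom D corresponds to the accessibility relation being serial.
Serial: yes — every world has a successor (e.g. a S a).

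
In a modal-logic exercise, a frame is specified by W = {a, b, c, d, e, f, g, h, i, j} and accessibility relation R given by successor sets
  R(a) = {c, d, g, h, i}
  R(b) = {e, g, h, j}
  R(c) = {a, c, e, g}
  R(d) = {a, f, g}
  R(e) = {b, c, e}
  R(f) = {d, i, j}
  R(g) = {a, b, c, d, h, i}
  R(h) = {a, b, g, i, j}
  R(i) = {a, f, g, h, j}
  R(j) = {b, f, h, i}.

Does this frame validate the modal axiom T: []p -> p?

By correspondence theory, T is valid on a frame iff R is reflexive.
Reflexive: no — a is not related to itself.

No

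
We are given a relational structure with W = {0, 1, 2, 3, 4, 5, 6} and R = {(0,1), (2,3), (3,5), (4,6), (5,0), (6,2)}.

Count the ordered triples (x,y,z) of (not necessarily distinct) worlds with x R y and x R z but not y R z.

Enumerating: (0,1,1), (2,3,3), (3,5,5), (4,6,6), (5,0,0), (6,2,2).

6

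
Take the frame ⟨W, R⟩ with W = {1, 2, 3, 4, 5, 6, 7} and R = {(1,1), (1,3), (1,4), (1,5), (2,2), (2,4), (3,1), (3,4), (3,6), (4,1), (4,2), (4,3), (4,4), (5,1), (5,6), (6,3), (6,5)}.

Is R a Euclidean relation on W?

No

Euclidean: no — 1 R 3 and 1 R 5, but not 3 R 5.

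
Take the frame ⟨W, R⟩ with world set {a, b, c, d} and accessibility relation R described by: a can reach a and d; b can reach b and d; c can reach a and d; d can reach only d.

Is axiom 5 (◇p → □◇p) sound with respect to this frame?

Axiom 5 corresponds to the accessibility relation being Euclidean.
Euclidean: no — c R d and c R a, but not d R a.

No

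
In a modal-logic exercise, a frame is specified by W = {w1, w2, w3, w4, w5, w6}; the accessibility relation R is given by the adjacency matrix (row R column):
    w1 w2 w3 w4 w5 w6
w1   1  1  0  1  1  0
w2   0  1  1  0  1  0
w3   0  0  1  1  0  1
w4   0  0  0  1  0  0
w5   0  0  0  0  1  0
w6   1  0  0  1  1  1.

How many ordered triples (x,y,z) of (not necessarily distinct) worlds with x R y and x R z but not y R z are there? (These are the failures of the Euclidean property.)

Enumerating: (w1,w2,w1), (w1,w2,w4), (w1,w4,w1), (w1,w4,w2), (w1,w4,w5), (w1,w5,w1), (w1,w5,w2), (w1,w5,w4), (w2,w3,w2), (w2,w3,w5), (w2,w5,w2), (w2,w5,w3), … and 10 more.
Total: 22.

22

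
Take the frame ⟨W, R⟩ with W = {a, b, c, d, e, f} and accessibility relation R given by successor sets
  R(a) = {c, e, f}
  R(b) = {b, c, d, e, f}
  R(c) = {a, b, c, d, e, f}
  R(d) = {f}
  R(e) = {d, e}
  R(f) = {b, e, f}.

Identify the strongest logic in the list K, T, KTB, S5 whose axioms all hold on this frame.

K

Reflexive (axiom T): no — a is not related to itself.
Symmetric (axiom B): no — a R e but not e R a.
Euclidean (axiom 5): no — a R e and a R c, but not e R c.
So F validates K; T would additionally require R to be reflexive. The strongest is K.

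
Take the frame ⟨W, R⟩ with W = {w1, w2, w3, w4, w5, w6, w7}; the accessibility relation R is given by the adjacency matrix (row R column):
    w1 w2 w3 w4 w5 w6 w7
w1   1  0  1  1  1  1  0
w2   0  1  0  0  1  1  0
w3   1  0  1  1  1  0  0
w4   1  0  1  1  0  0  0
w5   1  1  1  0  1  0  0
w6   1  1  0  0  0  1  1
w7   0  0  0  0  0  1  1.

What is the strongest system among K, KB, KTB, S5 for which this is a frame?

Symmetric (axiom B): yes — every pair in R has its reverse in R.
Reflexive (axiom T): yes — every world is R-related to itself.
Euclidean (axiom 5): no — w1 R w3 and w1 R w6, but not w3 R w6.
So F validates K, KB, KTB; S5 would additionally require R to be Euclidean. The strongest is KTB.

KTB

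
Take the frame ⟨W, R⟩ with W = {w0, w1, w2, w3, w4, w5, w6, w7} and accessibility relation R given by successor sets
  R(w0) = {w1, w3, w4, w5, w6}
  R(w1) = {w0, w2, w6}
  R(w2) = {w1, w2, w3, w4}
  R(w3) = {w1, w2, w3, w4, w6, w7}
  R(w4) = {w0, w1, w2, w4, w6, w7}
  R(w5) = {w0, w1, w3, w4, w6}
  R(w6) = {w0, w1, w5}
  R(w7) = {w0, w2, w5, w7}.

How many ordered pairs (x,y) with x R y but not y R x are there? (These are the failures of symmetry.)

Enumerating: (w0,w3), (w3,w1), (w3,w4), (w3,w6), (w3,w7), (w4,w1), (w4,w6), (w4,w7), (w5,w1), (w5,w3), (w5,w4), (w7,w0), (w7,w2), (w7,w5).

14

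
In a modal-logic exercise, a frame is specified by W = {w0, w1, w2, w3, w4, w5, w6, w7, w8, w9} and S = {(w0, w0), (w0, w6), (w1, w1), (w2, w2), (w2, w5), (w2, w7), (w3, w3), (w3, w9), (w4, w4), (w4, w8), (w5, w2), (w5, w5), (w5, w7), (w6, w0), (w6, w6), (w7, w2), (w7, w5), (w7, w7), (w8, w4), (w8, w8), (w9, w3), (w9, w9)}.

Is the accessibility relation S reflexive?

Yes

Reflexive: yes — every world is S-related to itself.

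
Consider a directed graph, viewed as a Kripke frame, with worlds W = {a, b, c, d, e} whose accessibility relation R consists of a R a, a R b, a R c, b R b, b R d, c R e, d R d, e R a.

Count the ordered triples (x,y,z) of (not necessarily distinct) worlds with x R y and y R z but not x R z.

Enumerating: (a,b,d), (a,c,e), (c,e,a), (e,a,b), (e,a,c).

5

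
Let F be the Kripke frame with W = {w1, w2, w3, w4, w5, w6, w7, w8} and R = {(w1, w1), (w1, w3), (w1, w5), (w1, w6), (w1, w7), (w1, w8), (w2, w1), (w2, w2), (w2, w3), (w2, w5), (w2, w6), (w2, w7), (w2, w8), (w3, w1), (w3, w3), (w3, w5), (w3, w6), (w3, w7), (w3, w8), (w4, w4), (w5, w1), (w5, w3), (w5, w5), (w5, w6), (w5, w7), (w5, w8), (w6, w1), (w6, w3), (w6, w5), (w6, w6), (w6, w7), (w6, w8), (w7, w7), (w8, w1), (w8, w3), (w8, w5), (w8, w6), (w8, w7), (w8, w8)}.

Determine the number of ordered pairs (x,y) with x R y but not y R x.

Enumerating: (w1,w7), (w2,w1), (w2,w3), (w2,w5), (w2,w6), (w2,w7), (w2,w8), (w3,w7), (w5,w7), (w6,w7), (w8,w7).

11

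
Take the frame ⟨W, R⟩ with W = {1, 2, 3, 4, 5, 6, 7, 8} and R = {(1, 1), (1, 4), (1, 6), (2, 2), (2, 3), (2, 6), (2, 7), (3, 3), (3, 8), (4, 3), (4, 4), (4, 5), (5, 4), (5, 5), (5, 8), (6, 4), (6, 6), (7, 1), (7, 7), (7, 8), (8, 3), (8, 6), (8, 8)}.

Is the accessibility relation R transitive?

Transitive: no — 1 R 4 and 4 R 3, but not 1 R 3.

No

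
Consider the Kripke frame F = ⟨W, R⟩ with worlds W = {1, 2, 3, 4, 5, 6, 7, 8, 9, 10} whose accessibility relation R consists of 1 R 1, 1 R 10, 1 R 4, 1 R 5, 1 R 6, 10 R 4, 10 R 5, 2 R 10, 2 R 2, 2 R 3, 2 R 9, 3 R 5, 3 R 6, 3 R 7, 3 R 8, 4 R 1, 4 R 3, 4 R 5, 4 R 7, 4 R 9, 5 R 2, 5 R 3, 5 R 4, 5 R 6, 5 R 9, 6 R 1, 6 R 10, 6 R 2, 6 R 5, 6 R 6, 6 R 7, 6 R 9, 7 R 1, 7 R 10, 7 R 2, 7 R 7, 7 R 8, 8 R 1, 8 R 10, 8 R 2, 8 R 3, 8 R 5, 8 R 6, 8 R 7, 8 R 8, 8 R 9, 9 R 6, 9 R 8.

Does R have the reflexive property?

Reflexive: no — 3 is not related to itself.

No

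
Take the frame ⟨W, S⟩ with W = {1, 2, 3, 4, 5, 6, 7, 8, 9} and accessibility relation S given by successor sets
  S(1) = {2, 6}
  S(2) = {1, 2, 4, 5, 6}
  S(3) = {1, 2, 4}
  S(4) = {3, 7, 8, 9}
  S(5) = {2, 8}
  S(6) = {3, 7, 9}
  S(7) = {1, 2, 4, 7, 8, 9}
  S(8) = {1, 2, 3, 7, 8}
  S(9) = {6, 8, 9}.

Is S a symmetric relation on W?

No

Symmetric: no — 1 S 6 but not 6 S 1.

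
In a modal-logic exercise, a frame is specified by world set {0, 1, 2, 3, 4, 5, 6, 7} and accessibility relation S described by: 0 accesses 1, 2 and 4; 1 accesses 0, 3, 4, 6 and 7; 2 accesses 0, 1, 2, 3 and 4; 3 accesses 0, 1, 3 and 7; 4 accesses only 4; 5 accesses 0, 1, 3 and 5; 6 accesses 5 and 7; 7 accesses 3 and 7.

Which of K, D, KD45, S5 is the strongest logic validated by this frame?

Serial (axiom D): yes — every world has a successor (e.g. 0 S 1).
Euclidean (axiom 5): no — 0 S 1 and 0 S 2, but not 1 S 2.
Transitive (axiom 4): no — 0 S 1 and 1 S 3, but not 0 S 3.
Reflexive (axiom T): no — 0 is not related to itself.
So F validates K, D; KD45 would additionally require S to be Euclidean and transitive. The strongest is D.

D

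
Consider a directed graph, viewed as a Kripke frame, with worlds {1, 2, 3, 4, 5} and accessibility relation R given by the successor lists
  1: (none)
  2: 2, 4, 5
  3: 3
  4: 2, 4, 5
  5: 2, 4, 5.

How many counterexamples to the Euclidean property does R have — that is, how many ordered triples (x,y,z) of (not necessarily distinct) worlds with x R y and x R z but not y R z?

0

R is Euclidean; there are no such tuples.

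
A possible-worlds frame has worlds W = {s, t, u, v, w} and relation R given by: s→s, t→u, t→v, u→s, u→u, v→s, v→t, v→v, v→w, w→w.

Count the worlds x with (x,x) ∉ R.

1

Enumerating: t.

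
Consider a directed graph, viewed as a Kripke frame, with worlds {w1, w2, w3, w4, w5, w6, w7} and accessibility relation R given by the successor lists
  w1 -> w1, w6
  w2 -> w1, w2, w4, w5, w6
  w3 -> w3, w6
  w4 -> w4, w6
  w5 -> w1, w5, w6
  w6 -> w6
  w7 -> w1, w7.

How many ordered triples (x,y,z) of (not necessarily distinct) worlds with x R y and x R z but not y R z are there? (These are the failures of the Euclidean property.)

19

Enumerating: (w1,w6,w1), (w2,w1,w2), (w2,w1,w4), (w2,w1,w5), (w2,w4,w1), (w2,w4,w2), (w2,w4,w5), (w2,w5,w2), (w2,w5,w4), (w2,w6,w1), (w2,w6,w2), (w2,w6,w4), … and 7 more.
Total: 19.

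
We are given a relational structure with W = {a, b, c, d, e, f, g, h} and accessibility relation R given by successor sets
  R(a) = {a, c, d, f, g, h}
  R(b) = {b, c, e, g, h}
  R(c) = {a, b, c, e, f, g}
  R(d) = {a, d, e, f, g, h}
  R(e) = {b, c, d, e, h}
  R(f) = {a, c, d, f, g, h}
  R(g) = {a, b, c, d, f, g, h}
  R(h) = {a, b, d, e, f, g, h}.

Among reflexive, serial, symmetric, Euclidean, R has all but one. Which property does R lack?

Reflexive: yes — every world is R-related to itself.
Serial: yes — every world has a successor (e.g. a R a).
Symmetric: yes — every pair in R has its reverse in R.
Euclidean: no — a R c and a R d, but not c R d.
Only Euclidean fails.

Euclidean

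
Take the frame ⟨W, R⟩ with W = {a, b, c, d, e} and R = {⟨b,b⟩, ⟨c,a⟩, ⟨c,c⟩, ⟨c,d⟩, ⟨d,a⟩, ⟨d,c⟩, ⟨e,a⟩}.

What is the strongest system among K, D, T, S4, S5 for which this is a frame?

K

Serial (axiom D): no — a has no R-successor.
Reflexive (axiom T): no — a is not related to itself.
Transitive (axiom 4): no — d R c and c R d, but not d R d.
Euclidean (axiom 5): no — c R a and c R d, but not a R d.
So F validates K; D would additionally require R to be serial. The strongest is K.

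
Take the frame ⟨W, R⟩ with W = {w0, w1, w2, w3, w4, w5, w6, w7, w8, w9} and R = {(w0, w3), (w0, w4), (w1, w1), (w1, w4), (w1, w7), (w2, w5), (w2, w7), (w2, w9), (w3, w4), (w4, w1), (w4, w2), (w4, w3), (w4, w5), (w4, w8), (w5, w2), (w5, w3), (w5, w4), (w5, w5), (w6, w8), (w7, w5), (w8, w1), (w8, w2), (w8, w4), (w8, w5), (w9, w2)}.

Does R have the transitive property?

Transitive: no — w0 R w4 and w4 R w1, but not w0 R w1.

No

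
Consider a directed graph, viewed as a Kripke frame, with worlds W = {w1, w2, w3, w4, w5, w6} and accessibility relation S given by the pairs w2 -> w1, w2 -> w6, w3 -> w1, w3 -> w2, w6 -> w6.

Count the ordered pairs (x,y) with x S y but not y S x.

Enumerating: (w2,w1), (w2,w6), (w3,w1), (w3,w2).

4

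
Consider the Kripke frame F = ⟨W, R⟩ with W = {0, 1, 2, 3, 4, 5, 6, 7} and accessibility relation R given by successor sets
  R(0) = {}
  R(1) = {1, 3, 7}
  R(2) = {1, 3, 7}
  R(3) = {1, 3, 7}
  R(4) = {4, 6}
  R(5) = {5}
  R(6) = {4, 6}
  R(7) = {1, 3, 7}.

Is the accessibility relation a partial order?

No

Reflexive: no — 0 is not related to itself.
Transitive: yes — every two-step R-path is closed by a direct edge.
Antisymmetric: no — 1 R 3 and 3 R 1 with 1 ≠ 3.
So R is not a partial order.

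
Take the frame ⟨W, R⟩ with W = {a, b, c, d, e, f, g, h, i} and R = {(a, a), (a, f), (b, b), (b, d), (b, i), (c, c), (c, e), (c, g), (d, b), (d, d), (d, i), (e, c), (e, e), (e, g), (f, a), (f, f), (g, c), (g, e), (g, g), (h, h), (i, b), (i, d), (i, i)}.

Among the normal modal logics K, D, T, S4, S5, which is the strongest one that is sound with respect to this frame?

Serial (axiom D): yes — every world has a successor (e.g. a R a).
Reflexive (axiom T): yes — every world is R-related to itself.
Transitive (axiom 4): yes — every two-step R-path is closed by a direct edge.
Euclidean (axiom 5): yes — any two successors of a common world are R-related.
So F validates K, D, T, S4, S5. The strongest is S5.

S5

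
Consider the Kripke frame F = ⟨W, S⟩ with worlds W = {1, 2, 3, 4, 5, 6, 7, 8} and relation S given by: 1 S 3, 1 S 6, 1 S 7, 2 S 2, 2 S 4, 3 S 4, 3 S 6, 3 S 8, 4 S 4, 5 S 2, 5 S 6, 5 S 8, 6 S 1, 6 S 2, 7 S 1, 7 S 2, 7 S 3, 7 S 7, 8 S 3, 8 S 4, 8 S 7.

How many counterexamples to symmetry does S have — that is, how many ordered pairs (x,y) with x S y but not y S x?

12

Enumerating: (1,3), (2,4), (3,4), (3,6), (5,2), (5,6), (5,8), (6,2), (7,2), (7,3), (8,4), (8,7).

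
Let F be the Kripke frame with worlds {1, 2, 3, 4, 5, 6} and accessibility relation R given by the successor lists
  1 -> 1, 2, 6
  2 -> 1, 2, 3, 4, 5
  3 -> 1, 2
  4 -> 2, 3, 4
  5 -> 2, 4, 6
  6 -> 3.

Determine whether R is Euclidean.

No

Euclidean: no — 1 R 2 and 1 R 6, but not 2 R 6.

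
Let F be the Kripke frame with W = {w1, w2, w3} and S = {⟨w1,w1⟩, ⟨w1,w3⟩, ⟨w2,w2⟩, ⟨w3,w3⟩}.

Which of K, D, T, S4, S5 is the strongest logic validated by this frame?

S4

Serial (axiom D): yes — every world has a successor (e.g. w1 S w1).
Reflexive (axiom T): yes — every world is S-related to itself.
Transitive (axiom 4): yes — every two-step S-path is closed by a direct edge.
Euclidean (axiom 5): no — w1 S w3 and w1 S w1, but not w3 S w1.
So F validates K, D, T, S4; S5 would additionally require S to be Euclidean. The strongest is S4.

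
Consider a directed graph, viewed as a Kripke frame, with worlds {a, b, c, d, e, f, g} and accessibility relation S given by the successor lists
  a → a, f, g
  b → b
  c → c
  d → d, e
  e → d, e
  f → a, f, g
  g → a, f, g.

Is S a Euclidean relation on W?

Euclidean: yes — any two successors of a common world are S-related.

Yes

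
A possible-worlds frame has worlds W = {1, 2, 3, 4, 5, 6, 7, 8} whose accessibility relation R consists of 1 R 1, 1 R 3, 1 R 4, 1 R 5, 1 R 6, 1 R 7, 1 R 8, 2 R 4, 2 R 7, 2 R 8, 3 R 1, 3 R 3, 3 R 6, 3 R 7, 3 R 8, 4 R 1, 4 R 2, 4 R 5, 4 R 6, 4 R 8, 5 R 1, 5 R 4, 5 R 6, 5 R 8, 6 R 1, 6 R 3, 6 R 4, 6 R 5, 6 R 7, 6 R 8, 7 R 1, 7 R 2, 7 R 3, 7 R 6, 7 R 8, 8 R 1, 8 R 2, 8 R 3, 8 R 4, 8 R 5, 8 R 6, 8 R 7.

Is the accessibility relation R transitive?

No

Transitive: no — 1 R 4 and 4 R 2, but not 1 R 2.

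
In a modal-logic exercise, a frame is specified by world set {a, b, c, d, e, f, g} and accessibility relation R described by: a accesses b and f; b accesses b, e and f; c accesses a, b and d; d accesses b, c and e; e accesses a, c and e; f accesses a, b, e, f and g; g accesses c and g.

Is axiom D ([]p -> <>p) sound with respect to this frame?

Yes

By correspondence theory, D is valid on a frame iff R is serial.
Serial: yes — every world has a successor (e.g. a R b).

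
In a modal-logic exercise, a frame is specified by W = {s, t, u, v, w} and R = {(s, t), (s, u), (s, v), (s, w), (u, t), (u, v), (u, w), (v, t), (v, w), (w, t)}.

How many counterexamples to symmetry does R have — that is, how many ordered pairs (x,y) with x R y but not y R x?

10

Enumerating: (s,t), (s,u), (s,v), (s,w), (u,t), (u,v), (u,w), (v,t), (v,w), (w,t).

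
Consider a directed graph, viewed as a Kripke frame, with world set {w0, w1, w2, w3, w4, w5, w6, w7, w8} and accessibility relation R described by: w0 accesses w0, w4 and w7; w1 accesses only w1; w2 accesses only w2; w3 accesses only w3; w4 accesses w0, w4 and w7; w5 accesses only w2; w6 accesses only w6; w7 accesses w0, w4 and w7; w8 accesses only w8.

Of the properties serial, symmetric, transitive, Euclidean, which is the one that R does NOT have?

Serial: yes — every world has a successor (e.g. w0 R w0).
Symmetric: no — w5 R w2 but not w2 R w5.
Transitive: yes — every two-step R-path is closed by a direct edge.
Euclidean: yes — any two successors of a common world are R-related.
Only symmetric fails.

symmetric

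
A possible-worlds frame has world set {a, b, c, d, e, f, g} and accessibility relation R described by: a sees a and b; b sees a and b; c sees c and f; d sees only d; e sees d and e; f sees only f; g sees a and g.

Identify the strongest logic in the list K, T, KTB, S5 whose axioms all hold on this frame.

T

Reflexive (axiom T): yes — every world is R-related to itself.
Symmetric (axiom B): no — c R f but not f R c.
Euclidean (axiom 5): no — c R f and c R c, but not f R c.
So F validates K, T; KTB would additionally require R to be symmetric. The strongest is T.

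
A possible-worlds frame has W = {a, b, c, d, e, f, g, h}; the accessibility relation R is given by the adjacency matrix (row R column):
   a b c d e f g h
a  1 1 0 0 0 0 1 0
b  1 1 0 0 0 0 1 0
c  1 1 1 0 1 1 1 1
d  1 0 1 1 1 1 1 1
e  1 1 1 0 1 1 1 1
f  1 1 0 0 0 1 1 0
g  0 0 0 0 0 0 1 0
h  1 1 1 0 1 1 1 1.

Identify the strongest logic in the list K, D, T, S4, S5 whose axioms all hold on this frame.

Serial (axiom D): yes — every world has a successor (e.g. a R a).
Reflexive (axiom T): yes — every world is R-related to itself.
Transitive (axiom 4): no — d R a and a R b, but not d R b.
Euclidean (axiom 5): no — a R g and a R b, but not g R b.
So F validates K, D, T; S4 would additionally require R to be transitive. The strongest is T.

T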